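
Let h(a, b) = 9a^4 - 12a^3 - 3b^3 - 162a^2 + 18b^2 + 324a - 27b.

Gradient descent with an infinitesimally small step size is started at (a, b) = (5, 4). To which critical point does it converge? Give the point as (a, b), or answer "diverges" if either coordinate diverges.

h is separable, so gradient descent decouples: a follows -∂h/∂a, b follows -∂h/∂b.
∂h/∂a = 36(a - 3)(a - 1)(a + 3); at a=5 this is 2304, so a decreases.
∂h/∂b = -9(b - 3)(b - 1); at b=4 this is -27, so b increases.
The b-coordinate has no critical point in that direction and runs off to infinity.

diverges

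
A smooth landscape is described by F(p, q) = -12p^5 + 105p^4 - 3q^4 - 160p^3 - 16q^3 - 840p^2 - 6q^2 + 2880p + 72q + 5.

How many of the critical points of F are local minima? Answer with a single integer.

F separates as a function of p plus a function of q, so ∇F=0 decouples.
∂F/∂p = -60(p - 4)(p - 3)(p - 2)(p + 2) = 0 at p ∈ {-2, 2, 3, 4}; ∂F/∂q = -12(q - 1)(q + 2)(q + 3) = 0 at q ∈ {-3, -2, 1}.
The Hessian is diagonal: diag(F_pp, F_qq). Second derivatives: F_pp(-2)=7200, F_pp(2)=-480, F_pp(3)=300, F_pp(4)=-720; F_qq(-3)=-48, F_qq(-2)=36, F_qq(1)=-144.
Local minima occur where both diagonal entries positive: (-2, -2), (3, -2). Count: 2.

2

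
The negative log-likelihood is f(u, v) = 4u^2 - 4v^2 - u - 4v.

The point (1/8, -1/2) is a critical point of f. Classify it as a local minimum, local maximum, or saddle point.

The Hessian of f is constant: H = [[8, 0], [0, -8]].
det(H) = 8·(-8) − 0² = -64.
Since det(H) < 0, H is indefinite and the critical point is a saddle point.

saddle point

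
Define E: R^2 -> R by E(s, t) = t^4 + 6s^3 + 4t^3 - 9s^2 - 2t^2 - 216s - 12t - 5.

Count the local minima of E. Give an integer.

E separates as a function of s plus a function of t, so ∇E=0 decouples.
∂E/∂s = 18(s - 4)(s + 3) = 0 at s ∈ {-3, 4}; ∂E/∂t = 4(t - 1)(t + 1)(t + 3) = 0 at t ∈ {-3, -1, 1}.
The Hessian is diagonal: diag(E_ss, E_tt). Second derivatives: E_ss(-3)=-126, E_ss(4)=126; E_tt(-3)=32, E_tt(-1)=-16, E_tt(1)=32.
Local minima occur where both diagonal entries positive: (4, -3), (4, 1). Count: 2.

2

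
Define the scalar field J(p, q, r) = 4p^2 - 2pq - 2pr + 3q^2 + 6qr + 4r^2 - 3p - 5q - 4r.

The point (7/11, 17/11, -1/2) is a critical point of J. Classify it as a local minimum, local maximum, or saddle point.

The Hessian is constant: H = [[8, -2, -2], [-2, 6, 6], [-2, 6, 8]].
Leading principal minors: Δ₁ = 8, Δ₂ = 44, Δ₃ = 88.
All leading minors are positive, so H is positive definite: a local minimum.

local minimum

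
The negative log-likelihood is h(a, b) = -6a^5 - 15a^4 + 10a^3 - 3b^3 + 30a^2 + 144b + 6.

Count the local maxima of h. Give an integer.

2

h separates as a function of a plus a function of b, so ∇h=0 decouples.
∂h/∂a = -30a(a - 1)(a + 1)(a + 2) = 0 at a ∈ {-2, -1, 0, 1}; ∂h/∂b = -9(b - 4)(b + 4) = 0 at b ∈ {-4, 4}.
The Hessian is diagonal: diag(h_aa, h_bb). Second derivatives: h_aa(-2)=180, h_aa(-1)=-60, h_aa(0)=60, h_aa(1)=-180; h_bb(-4)=72, h_bb(4)=-72.
Local maxima occur where both diagonal entries negative: (-1, 4), (1, 4). Count: 2.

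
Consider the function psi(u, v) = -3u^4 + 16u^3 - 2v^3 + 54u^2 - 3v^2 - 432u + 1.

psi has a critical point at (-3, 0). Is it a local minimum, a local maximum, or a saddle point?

local maximum

The mixed partial ∂²psi/∂u∂v is 0, so the Hessian at any point is diag(psi_uu, psi_vv) = diag(12(-3u^2 + 8u + 9), -6(2v + 1)).
At (-3, 0): H = diag(-504, -6).
Both eigenvalues are negative, so H is negative definite: a local maximum.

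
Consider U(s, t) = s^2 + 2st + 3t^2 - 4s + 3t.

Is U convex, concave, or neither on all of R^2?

convex

U is quadratic, so its Hessian is the constant matrix H = [[2, 2], [2, 6]].
det(H) = 8, tr(H) = 8.
det(H) > 0 and tr(H) > 0, so H is positive definite everywhere: convex.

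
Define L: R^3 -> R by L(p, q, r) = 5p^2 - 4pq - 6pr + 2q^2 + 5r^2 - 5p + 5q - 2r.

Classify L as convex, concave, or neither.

convex

L is quadratic, so its Hessian is the constant matrix H = [[10, -4, -6], [-4, 4, 0], [-6, 0, 10]].
Leading principal minors: 10, 24, 96.
All positive ⇒ H ≻ 0 ⇒ convex.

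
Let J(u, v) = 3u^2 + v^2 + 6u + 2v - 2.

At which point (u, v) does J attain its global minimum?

J(u,v) separates as P(u) + Q(v) − 2, so its minimum is min P + min Q − 2.
P'(u) = 6u + 6 vanishes at u ∈ {-1}; Q'(v) = 2v + 2 vanishes at v ∈ {-1}.
Local minima of P (where P''>0): P(-1)=-3. Local minima of Q: Q(-1)=-1.
So the global minimum of J is P(-1) + Q(-1) − 2 = -3 − 1 − 2 = -6, attained at (-1, -1).

(-1, -1)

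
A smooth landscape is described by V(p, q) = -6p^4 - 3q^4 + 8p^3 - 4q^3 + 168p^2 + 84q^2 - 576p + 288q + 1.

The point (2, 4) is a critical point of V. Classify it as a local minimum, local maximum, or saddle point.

saddle point

The mixed partial ∂²V/∂p∂q is 0, so the Hessian at any point is diag(V_pp, V_qq) = diag(24(-3p^2 + 2p + 14), 12(-3q^2 - 2q + 14)).
At (2, 4): H = diag(144, -504).
The eigenvalues have opposite signs, so H is indefinite: a saddle point.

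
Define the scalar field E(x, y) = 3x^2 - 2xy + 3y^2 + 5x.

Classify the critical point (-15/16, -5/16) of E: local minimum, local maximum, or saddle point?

local minimum

The Hessian of E is constant: H = [[6, -2], [-2, 6]].
det(H) = 6·6 − (-2)² = 32.
det(H) > 0 and tr(H) = 12 > 0, so H is positive definite and the point is a local minimum.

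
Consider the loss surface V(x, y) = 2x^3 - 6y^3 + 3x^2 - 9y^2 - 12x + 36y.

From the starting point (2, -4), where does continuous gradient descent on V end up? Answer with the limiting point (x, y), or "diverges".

(1, -2)

V is separable, so gradient descent decouples: x follows -∂V/∂x, y follows -∂V/∂y.
∂V/∂x = 6(x - 1)(x + 2); at x=2 this is 24, so x decreases.
∂V/∂y = -18(y - 1)(y + 2); at y=-4 this is -180, so y increases.
x converges to its nearest critical value 1 (a local min of the x-part); y converges to -2. The iterate converges to (1, -2).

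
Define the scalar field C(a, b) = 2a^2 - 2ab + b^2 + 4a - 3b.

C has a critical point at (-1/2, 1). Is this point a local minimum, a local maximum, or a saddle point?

The Hessian of C is constant: H = [[4, -2], [-2, 2]].
det(H) = 4·2 − (-2)² = 4.
det(H) > 0 and tr(H) = 6 > 0, so H is positive definite and the point is a local minimum.

local minimum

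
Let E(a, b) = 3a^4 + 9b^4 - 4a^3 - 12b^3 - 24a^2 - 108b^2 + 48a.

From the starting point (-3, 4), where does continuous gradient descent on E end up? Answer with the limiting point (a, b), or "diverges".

(-2, 3)

E is separable, so gradient descent decouples: a follows -∂E/∂a, b follows -∂E/∂b.
∂E/∂a = 12(a - 2)(a - 1)(a + 2); at a=-3 this is -240, so a increases.
∂E/∂b = 36b(b - 3)(b + 2); at b=4 this is 864, so b decreases.
a converges to its nearest critical value -2 (a local min of the a-part); b converges to 3. The iterate converges to (-2, 3).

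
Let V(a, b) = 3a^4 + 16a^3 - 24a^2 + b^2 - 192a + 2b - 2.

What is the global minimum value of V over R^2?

-307

V(a,b) separates as P(a) + Q(b) − 2, so its minimum is min P + min Q − 2.
P'(a) = 12(a - 2)(a + 2)(a + 4) vanishes at a ∈ {-4, -2, 2}; Q'(b) = 2b + 2 vanishes at b ∈ {-1}.
Local minima of P (where P''>0): P(-4)=128, P(2)=-304. Local minima of Q: Q(-1)=-1.
So the global minimum of V is P(2) + Q(-1) − 2 = -304 − 1 − 2 = -307, attained at (2, -1).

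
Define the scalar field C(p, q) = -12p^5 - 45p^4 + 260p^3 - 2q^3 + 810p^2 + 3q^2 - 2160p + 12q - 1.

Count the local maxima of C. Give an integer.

2

C separates as a function of p plus a function of q, so ∇C=0 decouples.
∂C/∂p = -60(p - 3)(p - 1)(p + 3)(p + 4) = 0 at p ∈ {-4, -3, 1, 3}; ∂C/∂q = -6(q - 2)(q + 1) = 0 at q ∈ {-1, 2}.
The Hessian is diagonal: diag(C_pp, C_qq). Second derivatives: C_pp(-4)=2100, C_pp(-3)=-1440, C_pp(1)=2400, C_pp(3)=-5040; C_qq(-1)=18, C_qq(2)=-18.
Local maxima occur where both diagonal entries negative: (-3, 2), (3, 2). Count: 2.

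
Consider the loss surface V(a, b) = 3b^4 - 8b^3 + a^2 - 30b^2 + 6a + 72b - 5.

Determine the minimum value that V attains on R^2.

V(a,b) separates as P(a) + Q(b) − 5, so its minimum is min P + min Q − 5.
P'(a) = 2a + 6 vanishes at a ∈ {-3}; Q'(b) = 12(b - 3)(b - 1)(b + 2) vanishes at b ∈ {-2, 1, 3}.
Local minima of P (where P''>0): P(-3)=-9. Local minima of Q: Q(-2)=-152, Q(3)=-27.
So the global minimum of V is P(-3) + Q(-2) − 5 = -9 − 152 − 5 = -166, attained at (-3, -2).

-166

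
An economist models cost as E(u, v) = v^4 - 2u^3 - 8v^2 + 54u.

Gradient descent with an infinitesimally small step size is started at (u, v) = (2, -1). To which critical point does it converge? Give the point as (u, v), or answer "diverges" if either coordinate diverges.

E is separable, so gradient descent decouples: u follows -∂E/∂u, v follows -∂E/∂v.
∂E/∂u = -6(u - 3)(u + 3); at u=2 this is 30, so u decreases.
∂E/∂v = 4v(v - 2)(v + 2); at v=-1 this is 12, so v decreases.
u converges to its nearest critical value -3 (a local min of the u-part); v converges to -2. The iterate converges to (-3, -2).

(-3, -2)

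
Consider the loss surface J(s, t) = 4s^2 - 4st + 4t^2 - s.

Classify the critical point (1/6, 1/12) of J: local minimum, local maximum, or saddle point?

local minimum

The Hessian of J is constant: H = [[8, -4], [-4, 8]].
det(H) = 8·8 − (-4)² = 48.
det(H) > 0 and tr(H) = 16 > 0, so H is positive definite and the point is a local minimum.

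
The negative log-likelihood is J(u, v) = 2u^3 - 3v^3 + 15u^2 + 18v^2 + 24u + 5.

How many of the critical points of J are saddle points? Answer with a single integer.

J separates as a function of u plus a function of v, so ∇J=0 decouples.
∂J/∂u = 6(u + 1)(u + 4) = 0 at u ∈ {-4, -1}; ∂J/∂v = -9v(v - 4) = 0 at v ∈ {0, 4}.
The Hessian is diagonal: diag(J_uu, J_vv). Second derivatives: J_uu(-4)=-18, J_uu(-1)=18; J_vv(0)=36, J_vv(4)=-36.
Saddle points occur where the two diagonal entries have opposite signs: (-4, 0), (-1, 4). Count: 2.

2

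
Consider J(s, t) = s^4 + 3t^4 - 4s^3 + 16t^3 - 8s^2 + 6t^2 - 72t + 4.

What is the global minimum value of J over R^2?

J(s,t) separates as P(s) + Q(t) + 4, so its minimum is min P + min Q + 4.
P'(s) = 4s(s - 4)(s + 1) vanishes at s ∈ {-1, 0, 4}; Q'(t) = 12(t - 1)(t + 2)(t + 3) vanishes at t ∈ {-3, -2, 1}.
Local minima of P (where P''>0): P(-1)=-3, P(4)=-128. Local minima of Q: Q(-3)=81, Q(1)=-47.
So the global minimum of J is P(4) + Q(1) + 4 = -128 − 47 + 4 = -171, attained at (4, 1).

-171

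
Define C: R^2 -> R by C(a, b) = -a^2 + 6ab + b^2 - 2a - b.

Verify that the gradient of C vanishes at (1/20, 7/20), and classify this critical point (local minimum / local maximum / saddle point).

∇C = (-2a + 6b - 2, 6a + 2b - 1); substituting (1/20, 7/20) gives ∇C = (0, 0), so (1/20, 7/20) is indeed a critical point.
The Hessian of C is constant: H = [[-2, 6], [6, 2]].
det(H) = (-2)·2 − 6² = -40.
Since det(H) < 0, H is indefinite and the critical point is a saddle point.

saddle point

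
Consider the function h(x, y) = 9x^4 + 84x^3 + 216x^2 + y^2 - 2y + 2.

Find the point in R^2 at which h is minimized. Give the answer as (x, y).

h(x,y) separates as P(x) + Q(y) + 2, so its minimum is min P + min Q + 2.
P'(x) = 36x(x + 3)(x + 4) vanishes at x ∈ {-4, -3, 0}; Q'(y) = 2y - 2 vanishes at y ∈ {1}.
Local minima of P (where P''>0): P(-4)=384, P(0)=0. Local minima of Q: Q(1)=-1.
So the global minimum of h is P(0) + Q(1) + 2 = 0 − 1 + 2 = 1, attained at (0, 1).

(0, 1)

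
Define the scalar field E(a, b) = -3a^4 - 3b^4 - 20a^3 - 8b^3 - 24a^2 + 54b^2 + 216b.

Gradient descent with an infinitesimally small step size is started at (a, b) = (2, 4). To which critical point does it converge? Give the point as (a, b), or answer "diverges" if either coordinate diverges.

E is separable, so gradient descent decouples: a follows -∂E/∂a, b follows -∂E/∂b.
∂E/∂a = -12a(a + 1)(a + 4); at a=2 this is -432, so a increases.
∂E/∂b = -12(b - 3)(b + 2)(b + 3); at b=4 this is -504, so b increases.
The a-coordinate has no critical point in that direction and runs off to infinity.

diverges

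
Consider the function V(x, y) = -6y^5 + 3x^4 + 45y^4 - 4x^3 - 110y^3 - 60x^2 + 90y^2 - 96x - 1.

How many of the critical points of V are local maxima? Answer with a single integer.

2

V separates as a function of x plus a function of y, so ∇V=0 decouples.
∂V/∂x = 12(x - 4)(x + 1)(x + 2) = 0 at x ∈ {-2, -1, 4}; ∂V/∂y = -30y(y - 3)(y - 2)(y - 1) = 0 at y ∈ {0, 1, 2, 3}.
The Hessian is diagonal: diag(V_xx, V_yy). Second derivatives: V_xx(-2)=72, V_xx(-1)=-60, V_xx(4)=360; V_yy(0)=180, V_yy(1)=-60, V_yy(2)=60, V_yy(3)=-180.
Local maxima occur where both diagonal entries negative: (-1, 1), (-1, 3). Count: 2.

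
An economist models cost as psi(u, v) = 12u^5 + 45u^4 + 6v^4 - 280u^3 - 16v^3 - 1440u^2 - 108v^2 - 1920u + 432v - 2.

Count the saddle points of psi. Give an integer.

psi separates as a function of u plus a function of v, so ∇psi=0 decouples.
∂psi/∂u = 60(u - 4)(u + 1)(u + 2)(u + 4) = 0 at u ∈ {-4, -2, -1, 4}; ∂psi/∂v = 24(v - 3)(v - 2)(v + 3) = 0 at v ∈ {-3, 2, 3}.
The Hessian is diagonal: diag(psi_uu, psi_vv). Second derivatives: psi_uu(-4)=-2880, psi_uu(-2)=720, psi_uu(-1)=-900, psi_uu(4)=14400; psi_vv(-3)=720, psi_vv(2)=-120, psi_vv(3)=144.
Saddle points occur where the two diagonal entries have opposite signs: (-4, -3), (-4, 3), (-2, 2), (-1, -3), (-1, 3), (4, 2). Count: 6.

6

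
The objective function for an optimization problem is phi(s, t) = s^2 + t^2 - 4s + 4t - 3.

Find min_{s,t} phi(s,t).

phi(s,t) separates as P(s) + Q(t) − 3, so its minimum is min P + min Q − 3.
P'(s) = 2s - 4 vanishes at s ∈ {2}; Q'(t) = 2(t + 2) vanishes at t ∈ {-2}.
Local minima of P (where P''>0): P(2)=-4. Local minima of Q: Q(-2)=-4.
So the global minimum of phi is P(2) + Q(-2) − 3 = -4 − 4 − 3 = -11, attained at (2, -2).

-11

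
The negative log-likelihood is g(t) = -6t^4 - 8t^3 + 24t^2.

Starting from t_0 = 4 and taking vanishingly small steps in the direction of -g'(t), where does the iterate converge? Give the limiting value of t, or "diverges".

g'(t) = -24t(t - 1)(t + 2), so g'(4) = -1728.
Gradient descent moves in the -g' direction, i.e. t is increasing.
There is no critical point above t=4, and g' keeps the same sign, so the iterate runs off to +∞.

diverges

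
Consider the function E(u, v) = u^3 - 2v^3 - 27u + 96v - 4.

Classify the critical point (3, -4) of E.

The mixed partial ∂²E/∂u∂v is 0, so the Hessian at any point is diag(E_uu, E_vv) = diag(6u, -12v).
At (3, -4): H = diag(18, 48).
Both eigenvalues are positive, so H is positive definite: a local minimum.

local minimum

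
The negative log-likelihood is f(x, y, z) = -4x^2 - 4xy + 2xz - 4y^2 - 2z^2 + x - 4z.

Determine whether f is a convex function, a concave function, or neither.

f is quadratic, so its Hessian is the constant matrix H = [[-8, -4, 2], [-4, -8, 0], [2, 0, -4]].
Leading principal minors: -8, 48, -160.
Signs alternate −, +, − ⇒ H ≺ 0 ⇒ concave.

concave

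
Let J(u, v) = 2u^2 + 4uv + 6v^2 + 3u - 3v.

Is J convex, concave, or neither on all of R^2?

convex

J is quadratic, so its Hessian is the constant matrix H = [[4, 4], [4, 12]].
det(H) = 32, tr(H) = 16.
det(H) > 0 and tr(H) > 0, so H is positive definite everywhere: convex.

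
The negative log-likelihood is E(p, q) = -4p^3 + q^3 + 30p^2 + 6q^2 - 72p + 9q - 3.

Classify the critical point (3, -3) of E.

local maximum

The mixed partial ∂²E/∂p∂q is 0, so the Hessian at any point is diag(E_pp, E_qq) = diag(12(-2p + 5), 6(q + 2)).
At (3, -3): H = diag(-12, -6).
Both eigenvalues are negative, so H is negative definite: a local maximum.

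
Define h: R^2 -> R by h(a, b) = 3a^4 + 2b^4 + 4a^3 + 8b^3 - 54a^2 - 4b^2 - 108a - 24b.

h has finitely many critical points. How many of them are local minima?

4

h separates as a function of a plus a function of b, so ∇h=0 decouples.
∂h/∂a = 12(a - 3)(a + 1)(a + 3) = 0 at a ∈ {-3, -1, 3}; ∂h/∂b = 8(b - 1)(b + 1)(b + 3) = 0 at b ∈ {-3, -1, 1}.
The Hessian is diagonal: diag(h_aa, h_bb). Second derivatives: h_aa(-3)=144, h_aa(-1)=-96, h_aa(3)=288; h_bb(-3)=64, h_bb(-1)=-32, h_bb(1)=64.
Local minima occur where both diagonal entries positive: (-3, -3), (-3, 1), (3, -3), (3, 1). Count: 4.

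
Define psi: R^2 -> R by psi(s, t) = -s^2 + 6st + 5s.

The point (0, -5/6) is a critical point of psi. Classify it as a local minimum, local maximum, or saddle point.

The Hessian of psi is constant: H = [[-2, 6], [6, 0]].
det(H) = (-2)·0 − 6² = -36.
Since det(H) < 0, H is indefinite and the critical point is a saddle point.

saddle point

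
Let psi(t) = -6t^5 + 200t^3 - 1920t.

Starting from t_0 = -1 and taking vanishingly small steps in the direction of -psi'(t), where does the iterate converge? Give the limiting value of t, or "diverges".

psi'(t) = -30(t - 4)(t - 2)(t + 2)(t + 4), so psi'(-1) = -1350.
Gradient descent moves in the -psi' direction, i.e. t is increasing.
The nearest critical point in that direction is t = 2, where psi'' = 1440 > 0 (a local minimum). The iterate converges there.

2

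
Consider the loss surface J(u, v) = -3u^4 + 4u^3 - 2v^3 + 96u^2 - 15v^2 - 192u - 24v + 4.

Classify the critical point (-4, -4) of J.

The mixed partial ∂²J/∂u∂v is 0, so the Hessian at any point is diag(J_uu, J_vv) = diag(12(-3u^2 + 2u + 16), -6(2v + 5)).
At (-4, -4): H = diag(-480, 18).
The eigenvalues have opposite signs, so H is indefinite: a saddle point.

saddle point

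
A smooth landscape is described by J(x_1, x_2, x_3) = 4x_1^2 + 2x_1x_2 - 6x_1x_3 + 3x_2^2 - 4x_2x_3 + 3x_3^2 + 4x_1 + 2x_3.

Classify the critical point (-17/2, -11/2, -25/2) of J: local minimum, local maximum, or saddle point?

local minimum

The Hessian is constant: H = [[8, 2, -6], [2, 6, -4], [-6, -4, 6]].
Leading principal minors: Δ₁ = 8, Δ₂ = 44, Δ₃ = 16.
All leading minors are positive, so H is positive definite: a local minimum.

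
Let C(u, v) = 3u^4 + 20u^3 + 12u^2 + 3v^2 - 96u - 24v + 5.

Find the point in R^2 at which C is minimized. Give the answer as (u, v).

(1, 4)

C(u,v) separates as P(u) + Q(v) + 5, so its minimum is min P + min Q + 5.
P'(u) = 12(u - 1)(u + 2)(u + 4) vanishes at u ∈ {-4, -2, 1}; Q'(v) = 6v - 24 vanishes at v ∈ {4}.
Local minima of P (where P''>0): P(-4)=64, P(1)=-61. Local minima of Q: Q(4)=-48.
So the global minimum of C is P(1) + Q(4) + 5 = -61 − 48 + 5 = -104, attained at (1, 4).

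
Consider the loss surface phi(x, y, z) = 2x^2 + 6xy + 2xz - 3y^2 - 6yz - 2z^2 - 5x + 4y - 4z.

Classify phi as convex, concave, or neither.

phi is quadratic, so its Hessian is the constant matrix H = [[4, 6, 2], [6, -6, -6], [2, -6, -4]].
Leading principal minors: 4, -60, -24.
Neither pattern holds ⇒ H is indefinite ⇒ neither convex nor concave.

neither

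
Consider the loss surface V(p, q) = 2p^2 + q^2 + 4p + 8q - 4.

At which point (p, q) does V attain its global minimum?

(-1, -4)

V(p,q) separates as A(p) + B(q) − 4, so its minimum is min A + min B − 4.
A'(p) = 4p + 4 vanishes at p ∈ {-1}; B'(q) = 2q + 8 vanishes at q ∈ {-4}.
Local minima of A (where A''>0): A(-1)=-2. Local minima of B: B(-4)=-16.
So the global minimum of V is A(-1) + B(-4) − 4 = -2 − 16 − 4 = -22, attained at (-1, -4).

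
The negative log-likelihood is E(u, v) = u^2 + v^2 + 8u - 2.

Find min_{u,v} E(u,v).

E(u,v) separates as P(u) + Q(v) − 2, so its minimum is min P + min Q − 2.
P'(u) = 2u + 8 vanishes at u ∈ {-4}; Q'(v) = 2v vanishes at v ∈ {0}.
Local minima of P (where P''>0): P(-4)=-16. Local minima of Q: Q(0)=0.
So the global minimum of E is P(-4) + Q(0) − 2 = -16 + 0 − 2 = -18, attained at (-4, 0).

-18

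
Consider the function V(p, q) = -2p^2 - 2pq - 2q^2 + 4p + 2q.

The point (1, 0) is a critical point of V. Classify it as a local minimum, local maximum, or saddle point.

local maximum

The Hessian of V is constant: H = [[-4, -2], [-2, -4]].
det(H) = (-4)·(-4) − (-2)² = 12.
det(H) > 0 and tr(H) = -8 < 0, so H is negative definite and the point is a local maximum.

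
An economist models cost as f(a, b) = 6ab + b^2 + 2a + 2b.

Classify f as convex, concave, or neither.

neither

f is quadratic, so its Hessian is the constant matrix H = [[0, 6], [6, 2]].
det(H) = -36, tr(H) = 2.
det(H) < 0, so H is indefinite: neither convex nor concave.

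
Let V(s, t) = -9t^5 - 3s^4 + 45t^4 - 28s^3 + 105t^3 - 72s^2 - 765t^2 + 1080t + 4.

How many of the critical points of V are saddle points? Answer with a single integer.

6

V separates as a function of s plus a function of t, so ∇V=0 decouples.
∂V/∂s = -12s(s + 3)(s + 4) = 0 at s ∈ {-4, -3, 0}; ∂V/∂t = -45(t - 4)(t - 2)(t - 1)(t + 3) = 0 at t ∈ {-3, 1, 2, 4}.
The Hessian is diagonal: diag(V_ss, V_tt). Second derivatives: V_ss(-4)=-48, V_ss(-3)=36, V_ss(0)=-144; V_tt(-3)=6300, V_tt(1)=-540, V_tt(2)=450, V_tt(4)=-1890.
Saddle points occur where the two diagonal entries have opposite signs: (-4, -3), (-4, 2), (-3, 1), (-3, 4), (0, -3), (0, 2). Count: 6.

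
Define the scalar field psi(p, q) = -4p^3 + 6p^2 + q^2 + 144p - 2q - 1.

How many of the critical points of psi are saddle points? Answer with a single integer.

1

psi separates as a function of p plus a function of q, so ∇psi=0 decouples.
∂psi/∂p = -12(p - 4)(p + 3) = 0 at p ∈ {-3, 4}; ∂psi/∂q = 2(q - 1) = 0 at q ∈ {1}.
The Hessian is diagonal: diag(psi_pp, psi_qq). Second derivatives: psi_pp(-3)=84, psi_pp(4)=-84; psi_qq(1)=2.
Saddle points occur where the two diagonal entries have opposite signs: (4, 1). Count: 1.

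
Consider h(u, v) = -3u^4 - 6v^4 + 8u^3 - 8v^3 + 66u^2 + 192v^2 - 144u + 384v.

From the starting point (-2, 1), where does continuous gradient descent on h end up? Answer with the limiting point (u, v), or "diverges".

h is separable, so gradient descent decouples: u follows -∂h/∂u, v follows -∂h/∂v.
∂h/∂u = -12(u - 4)(u - 1)(u + 3); at u=-2 this is -216, so u increases.
∂h/∂v = -24(v - 4)(v + 1)(v + 4); at v=1 this is 720, so v decreases.
u converges to its nearest critical value 1 (a local min of the u-part); v converges to -1. The iterate converges to (1, -1).

(1, -1)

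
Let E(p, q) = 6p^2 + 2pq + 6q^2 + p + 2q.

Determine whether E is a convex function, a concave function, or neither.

E is quadratic, so its Hessian is the constant matrix H = [[12, 2], [2, 12]].
det(H) = 140, tr(H) = 24.
det(H) > 0 and tr(H) > 0, so H is positive definite everywhere: convex.

convex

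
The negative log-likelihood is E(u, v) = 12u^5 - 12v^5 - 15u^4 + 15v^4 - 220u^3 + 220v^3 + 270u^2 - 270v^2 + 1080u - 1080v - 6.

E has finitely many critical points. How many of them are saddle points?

E separates as a function of u plus a function of v, so ∇E=0 decouples.
∂E/∂u = 60(u - 3)(u - 2)(u + 1)(u + 3) = 0 at u ∈ {-3, -1, 2, 3}; ∂E/∂v = -60(v - 3)(v - 2)(v + 1)(v + 3) = 0 at v ∈ {-3, -1, 2, 3}.
The Hessian is diagonal: diag(E_uu, E_vv). Second derivatives: E_uu(-3)=-3600, E_uu(-1)=1440, E_uu(2)=-900, E_uu(3)=1440; E_vv(-3)=3600, E_vv(-1)=-1440, E_vv(2)=900, E_vv(3)=-1440.
Saddle points occur where the two diagonal entries have opposite signs: (-3, -3), (-3, 2), (-1, -1), (-1, 3), (2, -3), (2, 2), (3, -1), (3, 3). Count: 8.

8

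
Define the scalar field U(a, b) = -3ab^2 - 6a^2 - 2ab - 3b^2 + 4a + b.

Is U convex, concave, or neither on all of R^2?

neither

The term -3ab^2 is cubic, so the Hessian is not constant.
∂²U/∂b² = -6a - 6, which takes both signs as a varies (negative for sufficiently large a). A diagonal entry of the Hessian changing sign means the Hessian is neither positive- nor negative-semidefinite on all of R^2.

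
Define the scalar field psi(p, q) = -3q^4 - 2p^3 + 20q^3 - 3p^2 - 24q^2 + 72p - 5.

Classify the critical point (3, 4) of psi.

local maximum

The mixed partial ∂²psi/∂p∂q is 0, so the Hessian at any point is diag(psi_pp, psi_qq) = diag(-6(2p + 1), 12(-3q^2 + 10q - 4)).
At (3, 4): H = diag(-42, -144).
Both eigenvalues are negative, so H is negative definite: a local maximum.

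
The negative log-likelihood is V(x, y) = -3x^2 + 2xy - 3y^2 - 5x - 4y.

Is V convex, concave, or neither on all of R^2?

concave

V is quadratic, so its Hessian is the constant matrix H = [[-6, 2], [2, -6]].
det(H) = 32, tr(H) = -12.
det(H) > 0 and tr(H) < 0, so H is negative definite everywhere: concave.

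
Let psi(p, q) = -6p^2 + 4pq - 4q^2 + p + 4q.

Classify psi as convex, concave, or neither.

psi is quadratic, so its Hessian is the constant matrix H = [[-12, 4], [4, -8]].
det(H) = 80, tr(H) = -20.
det(H) > 0 and tr(H) < 0, so H is negative definite everywhere: concave.

concave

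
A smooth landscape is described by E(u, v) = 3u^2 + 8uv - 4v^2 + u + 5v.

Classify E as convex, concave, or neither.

E is quadratic, so its Hessian is the constant matrix H = [[6, 8], [8, -8]].
det(H) = -112, tr(H) = -2.
det(H) < 0, so H is indefinite: neither convex nor concave.

neither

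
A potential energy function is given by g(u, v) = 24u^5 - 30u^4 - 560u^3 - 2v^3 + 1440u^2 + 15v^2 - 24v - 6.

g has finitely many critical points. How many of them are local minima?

g separates as a function of u plus a function of v, so ∇g=0 decouples.
∂g/∂u = 120u(u - 3)(u - 2)(u + 4) = 0 at u ∈ {-4, 0, 2, 3}; ∂g/∂v = -6(v - 4)(v - 1) = 0 at v ∈ {1, 4}.
The Hessian is diagonal: diag(g_uu, g_vv). Second derivatives: g_uu(-4)=-20160, g_uu(0)=2880, g_uu(2)=-1440, g_uu(3)=2520; g_vv(1)=18, g_vv(4)=-18.
Local minima occur where both diagonal entries positive: (0, 1), (3, 1). Count: 2.

2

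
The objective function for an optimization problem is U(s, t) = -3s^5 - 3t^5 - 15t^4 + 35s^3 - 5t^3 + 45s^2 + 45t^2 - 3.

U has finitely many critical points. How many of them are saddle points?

8

U separates as a function of s plus a function of t, so ∇U=0 decouples.
∂U/∂s = -15s(s - 3)(s + 1)(s + 2) = 0 at s ∈ {-2, -1, 0, 3}; ∂U/∂t = -15t(t - 1)(t + 2)(t + 3) = 0 at t ∈ {-3, -2, 0, 1}.
The Hessian is diagonal: diag(U_ss, U_tt). Second derivatives: U_ss(-2)=150, U_ss(-1)=-60, U_ss(0)=90, U_ss(3)=-900; U_tt(-3)=180, U_tt(-2)=-90, U_tt(0)=90, U_tt(1)=-180.
Saddle points occur where the two diagonal entries have opposite signs: (-2, -2), (-2, 1), (-1, -3), (-1, 0), (0, -2), (0, 1), (3, -3), (3, 0). Count: 8.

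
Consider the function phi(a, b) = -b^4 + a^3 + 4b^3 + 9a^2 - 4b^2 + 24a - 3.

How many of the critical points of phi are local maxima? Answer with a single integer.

2

phi separates as a function of a plus a function of b, so ∇phi=0 decouples.
∂phi/∂a = 3(a + 2)(a + 4) = 0 at a ∈ {-4, -2}; ∂phi/∂b = -4b(b - 2)(b - 1) = 0 at b ∈ {0, 1, 2}.
The Hessian is diagonal: diag(phi_aa, phi_bb). Second derivatives: phi_aa(-4)=-6, phi_aa(-2)=6; phi_bb(0)=-8, phi_bb(1)=4, phi_bb(2)=-8.
Local maxima occur where both diagonal entries negative: (-4, 0), (-4, 2). Count: 2.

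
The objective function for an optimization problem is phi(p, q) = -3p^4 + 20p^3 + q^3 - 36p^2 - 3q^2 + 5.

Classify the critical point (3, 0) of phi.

The mixed partial ∂²phi/∂p∂q is 0, so the Hessian at any point is diag(phi_pp, phi_qq) = diag(12(-3p^2 + 10p - 6), 6(q - 1)).
At (3, 0): H = diag(-36, -6).
Both eigenvalues are negative, so H is negative definite: a local maximum.

local maximum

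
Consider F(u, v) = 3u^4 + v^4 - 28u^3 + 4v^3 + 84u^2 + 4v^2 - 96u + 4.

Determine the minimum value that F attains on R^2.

-60

F(u,v) separates as P(u) + Q(v) + 4, so its minimum is min P + min Q + 4.
P'(u) = 12(u - 4)(u - 2)(u - 1) vanishes at u ∈ {1, 2, 4}; Q'(v) = 4v(v + 1)(v + 2) vanishes at v ∈ {-2, -1, 0}.
Local minima of P (where P''>0): P(1)=-37, P(4)=-64. Local minima of Q: Q(-2)=0, Q(0)=0.
So the global minimum of F is P(4) + Q(-2) + 4 = -64 + 0 + 4 = -60, attained at (4, -2).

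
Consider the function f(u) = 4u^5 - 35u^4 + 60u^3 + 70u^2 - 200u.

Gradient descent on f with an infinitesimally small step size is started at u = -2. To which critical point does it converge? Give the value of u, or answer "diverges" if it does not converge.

f'(u) = 20(u - 5)(u - 2)(u - 1)(u + 1), so f'(-2) = 1680.
Gradient descent moves in the -f' direction, i.e. u is decreasing.
There is no critical point below u=-2, and f' keeps the same sign, so the iterate runs off to −∞.

diverges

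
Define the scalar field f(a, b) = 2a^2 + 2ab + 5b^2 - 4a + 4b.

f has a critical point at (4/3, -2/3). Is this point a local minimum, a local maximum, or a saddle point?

local minimum

The Hessian of f is constant: H = [[4, 2], [2, 10]].
det(H) = 4·10 − 2² = 36.
det(H) > 0 and tr(H) = 14 > 0, so H is positive definite and the point is a local minimum.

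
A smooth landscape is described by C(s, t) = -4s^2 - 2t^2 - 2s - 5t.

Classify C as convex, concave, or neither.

C is quadratic, so its Hessian is the constant matrix H = [[-8, 0], [0, -4]].
det(H) = 32, tr(H) = -12.
det(H) > 0 and tr(H) < 0, so H is negative definite everywhere: concave.

concave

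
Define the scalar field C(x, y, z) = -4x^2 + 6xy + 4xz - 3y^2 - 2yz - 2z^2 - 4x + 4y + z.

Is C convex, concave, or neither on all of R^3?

C is quadratic, so its Hessian is the constant matrix H = [[-8, 6, 4], [6, -6, -2], [4, -2, -4]].
Leading principal minors: -8, 12, -16.
Signs alternate −, +, − ⇒ H ≺ 0 ⇒ concave.

concave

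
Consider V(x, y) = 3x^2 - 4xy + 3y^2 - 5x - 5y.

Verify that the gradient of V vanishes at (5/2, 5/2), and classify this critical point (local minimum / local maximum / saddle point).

∇V = (6x - 4y - 5, -4x + 6y - 5); substituting (5/2, 5/2) gives ∇V = (0, 0), so (5/2, 5/2) is indeed a critical point.
The Hessian of V is constant: H = [[6, -4], [-4, 6]].
det(H) = 6·6 − (-4)² = 20.
det(H) > 0 and tr(H) = 12 > 0, so H is positive definite and the point is a local minimum.

local minimum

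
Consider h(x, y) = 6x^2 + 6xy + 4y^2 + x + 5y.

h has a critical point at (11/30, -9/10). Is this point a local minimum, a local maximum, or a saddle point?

local minimum

The Hessian of h is constant: H = [[12, 6], [6, 8]].
det(H) = 12·8 − 6² = 60.
det(H) > 0 and tr(H) = 20 > 0, so H is positive definite and the point is a local minimum.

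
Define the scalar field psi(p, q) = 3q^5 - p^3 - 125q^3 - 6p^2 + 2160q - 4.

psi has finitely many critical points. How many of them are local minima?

2

psi separates as a function of p plus a function of q, so ∇psi=0 decouples.
∂psi/∂p = -3p(p + 4) = 0 at p ∈ {-4, 0}; ∂psi/∂q = 15(q - 4)(q - 3)(q + 3)(q + 4) = 0 at q ∈ {-4, -3, 3, 4}.
The Hessian is diagonal: diag(psi_pp, psi_qq). Second derivatives: psi_pp(-4)=12, psi_pp(0)=-12; psi_qq(-4)=-840, psi_qq(-3)=630, psi_qq(3)=-630, psi_qq(4)=840.
Local minima occur where both diagonal entries positive: (-4, -3), (-4, 4). Count: 2.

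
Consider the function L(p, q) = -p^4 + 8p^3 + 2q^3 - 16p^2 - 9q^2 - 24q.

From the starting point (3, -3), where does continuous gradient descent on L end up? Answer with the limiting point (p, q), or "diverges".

diverges

L is separable, so gradient descent decouples: p follows -∂L/∂p, q follows -∂L/∂q.
∂L/∂p = -4p(p - 4)(p - 2); at p=3 this is 12, so p decreases.
∂L/∂q = 6(q - 4)(q + 1); at q=-3 this is 84, so q decreases.
The q-coordinate has no critical point in that direction and runs off to infinity.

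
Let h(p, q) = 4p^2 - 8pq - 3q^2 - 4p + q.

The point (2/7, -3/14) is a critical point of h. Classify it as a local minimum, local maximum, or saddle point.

The Hessian of h is constant: H = [[8, -8], [-8, -6]].
det(H) = 8·(-6) − (-8)² = -112.
Since det(H) < 0, H is indefinite and the critical point is a saddle point.

saddle point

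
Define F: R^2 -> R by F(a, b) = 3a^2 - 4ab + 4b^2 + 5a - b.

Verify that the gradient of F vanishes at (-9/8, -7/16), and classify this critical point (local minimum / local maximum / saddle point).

local minimum

∇F = (6a - 4b + 5, -4a + 8b - 1); substituting (-9/8, -7/16) gives ∇F = (0, 0), so (-9/8, -7/16) is indeed a critical point.
The Hessian of F is constant: H = [[6, -4], [-4, 8]].
det(H) = 6·8 − (-4)² = 32.
det(H) > 0 and tr(H) = 14 > 0, so H is positive definite and the point is a local minimum.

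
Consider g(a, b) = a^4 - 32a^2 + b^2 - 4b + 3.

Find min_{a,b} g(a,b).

-257

g(a,b) separates as P(a) + Q(b) + 3, so its minimum is min P + min Q + 3.
P'(a) = 4a(a - 4)(a + 4) vanishes at a ∈ {-4, 0, 4}; Q'(b) = 2b - 4 vanishes at b ∈ {2}.
Local minima of P (where P''>0): P(-4)=-256, P(4)=-256. Local minima of Q: Q(2)=-4.
So the global minimum of g is P(-4) + Q(2) + 3 = -256 − 4 + 3 = -257, attained at (-4, 2).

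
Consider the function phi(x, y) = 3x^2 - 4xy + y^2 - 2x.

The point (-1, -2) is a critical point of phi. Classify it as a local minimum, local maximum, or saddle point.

saddle point

The Hessian of phi is constant: H = [[6, -4], [-4, 2]].
det(H) = 6·2 − (-4)² = -4.
Since det(H) < 0, H is indefinite and the critical point is a saddle point.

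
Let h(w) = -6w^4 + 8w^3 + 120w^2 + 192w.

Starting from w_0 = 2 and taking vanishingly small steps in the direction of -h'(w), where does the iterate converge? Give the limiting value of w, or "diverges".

h'(w) = -24(w - 4)(w + 1)(w + 2), so h'(2) = 576.
Gradient descent moves in the -h' direction, i.e. w is decreasing.
The nearest critical point in that direction is w = -1, where h'' = 120 > 0 (a local minimum). The iterate converges there.

-1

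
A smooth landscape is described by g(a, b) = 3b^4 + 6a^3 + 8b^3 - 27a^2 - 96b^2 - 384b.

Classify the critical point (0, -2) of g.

local maximum

The mixed partial ∂²g/∂a∂b is 0, so the Hessian at any point is diag(g_aa, g_bb) = diag(18(2a - 3), 12(3b^2 + 4b - 16)).
At (0, -2): H = diag(-54, -144).
Both eigenvalues are negative, so H is negative definite: a local maximum.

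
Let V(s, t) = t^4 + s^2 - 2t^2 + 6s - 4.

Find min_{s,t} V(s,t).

V(s,t) separates as P(s) + Q(t) − 4, so its minimum is min P + min Q − 4.
P'(s) = 2s + 6 vanishes at s ∈ {-3}; Q'(t) = 4t(t - 1)(t + 1) vanishes at t ∈ {-1, 0, 1}.
Local minima of P (where P''>0): P(-3)=-9. Local minima of Q: Q(-1)=-1, Q(1)=-1.
So the global minimum of V is P(-3) + Q(-1) − 4 = -9 − 1 − 4 = -14, attained at (-3, -1).

-14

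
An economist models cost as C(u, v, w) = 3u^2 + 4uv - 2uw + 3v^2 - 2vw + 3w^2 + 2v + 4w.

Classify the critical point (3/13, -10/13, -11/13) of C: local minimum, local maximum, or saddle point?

local minimum

The Hessian is constant: H = [[6, 4, -2], [4, 6, -2], [-2, -2, 6]].
Leading principal minors: Δ₁ = 6, Δ₂ = 20, Δ₃ = 104.
All leading minors are positive, so H is positive definite: a local minimum.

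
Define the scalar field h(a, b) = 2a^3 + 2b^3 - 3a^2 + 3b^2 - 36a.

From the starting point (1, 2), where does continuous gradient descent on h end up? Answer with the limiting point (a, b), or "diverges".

(3, 0)

h is separable, so gradient descent decouples: a follows -∂h/∂a, b follows -∂h/∂b.
∂h/∂a = 6(a - 3)(a + 2); at a=1 this is -36, so a increases.
∂h/∂b = 6b(b + 1); at b=2 this is 36, so b decreases.
a converges to its nearest critical value 3 (a local min of the a-part); b converges to 0. The iterate converges to (3, 0).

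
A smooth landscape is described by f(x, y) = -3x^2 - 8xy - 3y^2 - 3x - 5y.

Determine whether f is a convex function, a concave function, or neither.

neither

f is quadratic, so its Hessian is the constant matrix H = [[-6, -8], [-8, -6]].
det(H) = -28, tr(H) = -12.
det(H) < 0, so H is indefinite: neither convex nor concave.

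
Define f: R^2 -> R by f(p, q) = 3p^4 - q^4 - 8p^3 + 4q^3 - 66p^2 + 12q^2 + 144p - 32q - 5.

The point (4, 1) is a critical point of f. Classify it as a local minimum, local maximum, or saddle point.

local minimum

The mixed partial ∂²f/∂p∂q is 0, so the Hessian at any point is diag(f_pp, f_qq) = diag(12(3p^2 - 4p - 11), 12(-q^2 + 2q + 2)).
At (4, 1): H = diag(252, 36).
Both eigenvalues are positive, so H is positive definite: a local minimum.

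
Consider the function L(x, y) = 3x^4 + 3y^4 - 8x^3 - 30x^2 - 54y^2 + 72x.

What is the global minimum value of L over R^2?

-395

L(x,y) separates as P(x) + Q(y), so its minimum is min P + min Q.
P'(x) = 12(x - 3)(x - 1)(x + 2) vanishes at x ∈ {-2, 1, 3}; Q'(y) = 12y(y - 3)(y + 3) vanishes at y ∈ {-3, 0, 3}.
Local minima of P (where P''>0): P(-2)=-152, P(3)=-27. Local minima of Q: Q(-3)=-243, Q(3)=-243.
So the global minimum of L is P(-2) + Q(-3) = -152 − 243 = -395, attained at (-2, -3).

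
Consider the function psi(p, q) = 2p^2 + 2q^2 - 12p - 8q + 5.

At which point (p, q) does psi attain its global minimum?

(3, 2)

psi(p,q) separates as A(p) + B(q) + 5, so its minimum is min A + min B + 5.
A'(p) = 4p - 12 vanishes at p ∈ {3}; B'(q) = 4q - 8 vanishes at q ∈ {2}.
Local minima of A (where A''>0): A(3)=-18. Local minima of B: B(2)=-8.
So the global minimum of psi is A(3) + B(2) + 5 = -18 − 8 + 5 = -21, attained at (3, 2).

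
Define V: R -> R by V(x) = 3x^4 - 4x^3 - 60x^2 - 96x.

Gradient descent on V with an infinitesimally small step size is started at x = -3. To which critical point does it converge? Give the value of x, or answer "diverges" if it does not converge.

V'(x) = 12(x - 4)(x + 1)(x + 2), so V'(-3) = -168.
Gradient descent moves in the -V' direction, i.e. x is increasing.
The nearest critical point in that direction is x = -2, where V'' = 72 > 0 (a local minimum). The iterate converges there.

-2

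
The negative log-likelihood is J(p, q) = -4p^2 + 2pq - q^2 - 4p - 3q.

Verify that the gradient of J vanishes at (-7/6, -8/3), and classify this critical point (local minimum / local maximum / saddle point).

local maximum

∇J = (-8p + 2q - 4, 2p - 2q - 3); substituting (-7/6, -8/3) gives ∇J = (0, 0), so (-7/6, -8/3) is indeed a critical point.
The Hessian of J is constant: H = [[-8, 2], [2, -2]].
det(H) = (-8)·(-2) − 2² = 12.
det(H) > 0 and tr(H) = -10 < 0, so H is negative definite and the point is a local maximum.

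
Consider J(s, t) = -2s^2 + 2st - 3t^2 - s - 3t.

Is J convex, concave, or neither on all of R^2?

J is quadratic, so its Hessian is the constant matrix H = [[-4, 2], [2, -6]].
det(H) = 20, tr(H) = -10.
det(H) > 0 and tr(H) < 0, so H is negative definite everywhere: concave.

concave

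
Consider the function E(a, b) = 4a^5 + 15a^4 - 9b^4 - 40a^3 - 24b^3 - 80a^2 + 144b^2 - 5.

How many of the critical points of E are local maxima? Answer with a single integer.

4

E separates as a function of a plus a function of b, so ∇E=0 decouples.
∂E/∂a = 20a(a - 2)(a + 1)(a + 4) = 0 at a ∈ {-4, -1, 0, 2}; ∂E/∂b = -36b(b - 2)(b + 4) = 0 at b ∈ {-4, 0, 2}.
The Hessian is diagonal: diag(E_aa, E_bb). Second derivatives: E_aa(-4)=-1440, E_aa(-1)=180, E_aa(0)=-160, E_aa(2)=720; E_bb(-4)=-864, E_bb(0)=288, E_bb(2)=-432.
Local maxima occur where both diagonal entries negative: (-4, -4), (-4, 2), (0, -4), (0, 2). Count: 4.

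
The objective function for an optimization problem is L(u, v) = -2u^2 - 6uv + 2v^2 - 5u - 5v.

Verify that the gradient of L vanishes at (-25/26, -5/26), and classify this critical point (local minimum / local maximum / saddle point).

∇L = (-4u - 6v - 5, -6u + 4v - 5); substituting (-25/26, -5/26) gives ∇L = (0, 0), so (-25/26, -5/26) is indeed a critical point.
The Hessian of L is constant: H = [[-4, -6], [-6, 4]].
det(H) = (-4)·4 − (-6)² = -52.
Since det(H) < 0, H is indefinite and the critical point is a saddle point.

saddle point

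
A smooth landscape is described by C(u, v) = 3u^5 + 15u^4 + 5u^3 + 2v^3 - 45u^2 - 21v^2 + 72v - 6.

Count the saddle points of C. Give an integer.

4

C separates as a function of u plus a function of v, so ∇C=0 decouples.
∂C/∂u = 15u(u - 1)(u + 2)(u + 3) = 0 at u ∈ {-3, -2, 0, 1}; ∂C/∂v = 6(v - 4)(v - 3) = 0 at v ∈ {3, 4}.
The Hessian is diagonal: diag(C_uu, C_vv). Second derivatives: C_uu(-3)=-180, C_uu(-2)=90, C_uu(0)=-90, C_uu(1)=180; C_vv(3)=-6, C_vv(4)=6.
Saddle points occur where the two diagonal entries have opposite signs: (-3, 4), (-2, 3), (0, 4), (1, 3). Count: 4.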